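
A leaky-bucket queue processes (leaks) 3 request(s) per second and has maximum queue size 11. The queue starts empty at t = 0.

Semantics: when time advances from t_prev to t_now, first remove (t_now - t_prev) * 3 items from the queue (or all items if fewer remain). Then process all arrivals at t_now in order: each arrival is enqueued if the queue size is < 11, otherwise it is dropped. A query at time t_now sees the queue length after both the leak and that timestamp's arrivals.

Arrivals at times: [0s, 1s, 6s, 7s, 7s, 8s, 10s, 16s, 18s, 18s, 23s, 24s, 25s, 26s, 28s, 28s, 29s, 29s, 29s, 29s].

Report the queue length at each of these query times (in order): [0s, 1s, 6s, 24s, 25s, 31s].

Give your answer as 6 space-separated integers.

Answer: 1 1 1 1 1 0

Derivation:
Queue lengths at query times:
  query t=0s: backlog = 1
  query t=1s: backlog = 1
  query t=6s: backlog = 1
  query t=24s: backlog = 1
  query t=25s: backlog = 1
  query t=31s: backlog = 0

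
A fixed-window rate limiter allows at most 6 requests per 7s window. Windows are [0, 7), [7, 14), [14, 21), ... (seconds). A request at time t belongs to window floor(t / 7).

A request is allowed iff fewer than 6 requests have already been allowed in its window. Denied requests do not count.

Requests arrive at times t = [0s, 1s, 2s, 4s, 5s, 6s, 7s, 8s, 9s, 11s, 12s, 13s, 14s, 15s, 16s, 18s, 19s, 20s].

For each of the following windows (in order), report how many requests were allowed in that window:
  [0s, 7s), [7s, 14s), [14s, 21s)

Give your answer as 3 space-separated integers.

Processing requests:
  req#1 t=0s (window 0): ALLOW
  req#2 t=1s (window 0): ALLOW
  req#3 t=2s (window 0): ALLOW
  req#4 t=4s (window 0): ALLOW
  req#5 t=5s (window 0): ALLOW
  req#6 t=6s (window 0): ALLOW
  req#7 t=7s (window 1): ALLOW
  req#8 t=8s (window 1): ALLOW
  req#9 t=9s (window 1): ALLOW
  req#10 t=11s (window 1): ALLOW
  req#11 t=12s (window 1): ALLOW
  req#12 t=13s (window 1): ALLOW
  req#13 t=14s (window 2): ALLOW
  req#14 t=15s (window 2): ALLOW
  req#15 t=16s (window 2): ALLOW
  req#16 t=18s (window 2): ALLOW
  req#17 t=19s (window 2): ALLOW
  req#18 t=20s (window 2): ALLOW

Allowed counts by window: 6 6 6

Answer: 6 6 6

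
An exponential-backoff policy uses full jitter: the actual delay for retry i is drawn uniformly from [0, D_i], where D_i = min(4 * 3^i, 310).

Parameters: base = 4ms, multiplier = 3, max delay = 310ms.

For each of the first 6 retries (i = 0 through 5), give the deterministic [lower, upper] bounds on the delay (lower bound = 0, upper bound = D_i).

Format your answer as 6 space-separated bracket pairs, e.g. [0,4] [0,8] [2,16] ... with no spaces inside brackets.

Computing bounds per retry:
  i=0: D_i=min(4*3^0,310)=4, bounds=[0,4]
  i=1: D_i=min(4*3^1,310)=12, bounds=[0,12]
  i=2: D_i=min(4*3^2,310)=36, bounds=[0,36]
  i=3: D_i=min(4*3^3,310)=108, bounds=[0,108]
  i=4: D_i=min(4*3^4,310)=310, bounds=[0,310]
  i=5: D_i=min(4*3^5,310)=310, bounds=[0,310]

Answer: [0,4] [0,12] [0,36] [0,108] [0,310] [0,310]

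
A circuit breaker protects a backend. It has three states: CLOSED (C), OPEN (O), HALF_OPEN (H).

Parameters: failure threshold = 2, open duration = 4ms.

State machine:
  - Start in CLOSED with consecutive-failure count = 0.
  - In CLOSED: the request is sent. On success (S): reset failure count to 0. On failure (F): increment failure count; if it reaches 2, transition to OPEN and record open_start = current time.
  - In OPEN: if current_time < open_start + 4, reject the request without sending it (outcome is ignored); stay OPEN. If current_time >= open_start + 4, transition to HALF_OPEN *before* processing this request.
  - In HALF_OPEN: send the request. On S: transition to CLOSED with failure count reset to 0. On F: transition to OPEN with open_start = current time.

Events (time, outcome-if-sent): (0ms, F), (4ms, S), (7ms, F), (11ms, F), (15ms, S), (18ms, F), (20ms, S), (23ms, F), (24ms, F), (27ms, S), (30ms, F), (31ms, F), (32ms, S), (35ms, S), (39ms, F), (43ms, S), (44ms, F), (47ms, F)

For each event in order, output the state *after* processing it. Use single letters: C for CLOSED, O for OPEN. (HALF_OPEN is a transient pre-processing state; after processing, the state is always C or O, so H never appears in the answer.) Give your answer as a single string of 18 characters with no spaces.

State after each event:
  event#1 t=0ms outcome=F: state=CLOSED
  event#2 t=4ms outcome=S: state=CLOSED
  event#3 t=7ms outcome=F: state=CLOSED
  event#4 t=11ms outcome=F: state=OPEN
  event#5 t=15ms outcome=S: state=CLOSED
  event#6 t=18ms outcome=F: state=CLOSED
  event#7 t=20ms outcome=S: state=CLOSED
  event#8 t=23ms outcome=F: state=CLOSED
  event#9 t=24ms outcome=F: state=OPEN
  event#10 t=27ms outcome=S: state=OPEN
  event#11 t=30ms outcome=F: state=OPEN
  event#12 t=31ms outcome=F: state=OPEN
  event#13 t=32ms outcome=S: state=OPEN
  event#14 t=35ms outcome=S: state=CLOSED
  event#15 t=39ms outcome=F: state=CLOSED
  event#16 t=43ms outcome=S: state=CLOSED
  event#17 t=44ms outcome=F: state=CLOSED
  event#18 t=47ms outcome=F: state=OPEN

Answer: CCCOCCCCOOOOOCCCCO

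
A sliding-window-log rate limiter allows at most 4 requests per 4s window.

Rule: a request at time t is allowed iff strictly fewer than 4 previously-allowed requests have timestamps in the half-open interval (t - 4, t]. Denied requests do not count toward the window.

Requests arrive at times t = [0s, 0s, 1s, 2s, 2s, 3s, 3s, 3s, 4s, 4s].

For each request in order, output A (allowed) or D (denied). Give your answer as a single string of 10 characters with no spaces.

Tracking allowed requests in the window:
  req#1 t=0s: ALLOW
  req#2 t=0s: ALLOW
  req#3 t=1s: ALLOW
  req#4 t=2s: ALLOW
  req#5 t=2s: DENY
  req#6 t=3s: DENY
  req#7 t=3s: DENY
  req#8 t=3s: DENY
  req#9 t=4s: ALLOW
  req#10 t=4s: ALLOW

Answer: AAAADDDDAA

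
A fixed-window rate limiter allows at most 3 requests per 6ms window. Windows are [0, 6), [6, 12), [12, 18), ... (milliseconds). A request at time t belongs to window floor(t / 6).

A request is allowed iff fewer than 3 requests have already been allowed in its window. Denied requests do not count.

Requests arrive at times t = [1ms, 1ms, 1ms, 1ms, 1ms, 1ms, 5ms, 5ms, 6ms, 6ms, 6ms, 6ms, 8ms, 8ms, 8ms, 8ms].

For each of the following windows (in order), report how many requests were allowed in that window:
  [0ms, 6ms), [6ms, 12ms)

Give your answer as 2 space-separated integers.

Answer: 3 3

Derivation:
Processing requests:
  req#1 t=1ms (window 0): ALLOW
  req#2 t=1ms (window 0): ALLOW
  req#3 t=1ms (window 0): ALLOW
  req#4 t=1ms (window 0): DENY
  req#5 t=1ms (window 0): DENY
  req#6 t=1ms (window 0): DENY
  req#7 t=5ms (window 0): DENY
  req#8 t=5ms (window 0): DENY
  req#9 t=6ms (window 1): ALLOW
  req#10 t=6ms (window 1): ALLOW
  req#11 t=6ms (window 1): ALLOW
  req#12 t=6ms (window 1): DENY
  req#13 t=8ms (window 1): DENY
  req#14 t=8ms (window 1): DENY
  req#15 t=8ms (window 1): DENY
  req#16 t=8ms (window 1): DENY

Allowed counts by window: 3 3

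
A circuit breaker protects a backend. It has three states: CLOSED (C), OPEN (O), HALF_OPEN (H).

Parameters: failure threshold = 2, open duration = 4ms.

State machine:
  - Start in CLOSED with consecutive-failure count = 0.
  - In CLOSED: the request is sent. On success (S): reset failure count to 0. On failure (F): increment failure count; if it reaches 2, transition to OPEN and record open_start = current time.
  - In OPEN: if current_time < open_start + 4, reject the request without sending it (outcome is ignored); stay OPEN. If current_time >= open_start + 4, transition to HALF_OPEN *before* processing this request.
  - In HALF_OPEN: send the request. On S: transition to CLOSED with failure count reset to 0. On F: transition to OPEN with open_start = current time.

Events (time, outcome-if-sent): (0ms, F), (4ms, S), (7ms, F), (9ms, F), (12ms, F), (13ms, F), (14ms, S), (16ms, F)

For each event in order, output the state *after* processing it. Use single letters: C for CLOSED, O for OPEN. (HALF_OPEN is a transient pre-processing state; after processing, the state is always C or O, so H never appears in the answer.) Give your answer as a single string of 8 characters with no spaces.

State after each event:
  event#1 t=0ms outcome=F: state=CLOSED
  event#2 t=4ms outcome=S: state=CLOSED
  event#3 t=7ms outcome=F: state=CLOSED
  event#4 t=9ms outcome=F: state=OPEN
  event#5 t=12ms outcome=F: state=OPEN
  event#6 t=13ms outcome=F: state=OPEN
  event#7 t=14ms outcome=S: state=OPEN
  event#8 t=16ms outcome=F: state=OPEN

Answer: CCCOOOOO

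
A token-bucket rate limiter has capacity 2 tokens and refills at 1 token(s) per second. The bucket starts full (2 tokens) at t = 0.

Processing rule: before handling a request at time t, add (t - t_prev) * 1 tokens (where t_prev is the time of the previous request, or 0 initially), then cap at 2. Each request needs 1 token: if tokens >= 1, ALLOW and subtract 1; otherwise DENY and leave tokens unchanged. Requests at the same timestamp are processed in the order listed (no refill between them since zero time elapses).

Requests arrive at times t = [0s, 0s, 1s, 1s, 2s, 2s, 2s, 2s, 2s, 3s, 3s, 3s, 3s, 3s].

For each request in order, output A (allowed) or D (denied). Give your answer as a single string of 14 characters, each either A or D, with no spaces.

Simulating step by step:
  req#1 t=0s: ALLOW
  req#2 t=0s: ALLOW
  req#3 t=1s: ALLOW
  req#4 t=1s: DENY
  req#5 t=2s: ALLOW
  req#6 t=2s: DENY
  req#7 t=2s: DENY
  req#8 t=2s: DENY
  req#9 t=2s: DENY
  req#10 t=3s: ALLOW
  req#11 t=3s: DENY
  req#12 t=3s: DENY
  req#13 t=3s: DENY
  req#14 t=3s: DENY

Answer: AAADADDDDADDDD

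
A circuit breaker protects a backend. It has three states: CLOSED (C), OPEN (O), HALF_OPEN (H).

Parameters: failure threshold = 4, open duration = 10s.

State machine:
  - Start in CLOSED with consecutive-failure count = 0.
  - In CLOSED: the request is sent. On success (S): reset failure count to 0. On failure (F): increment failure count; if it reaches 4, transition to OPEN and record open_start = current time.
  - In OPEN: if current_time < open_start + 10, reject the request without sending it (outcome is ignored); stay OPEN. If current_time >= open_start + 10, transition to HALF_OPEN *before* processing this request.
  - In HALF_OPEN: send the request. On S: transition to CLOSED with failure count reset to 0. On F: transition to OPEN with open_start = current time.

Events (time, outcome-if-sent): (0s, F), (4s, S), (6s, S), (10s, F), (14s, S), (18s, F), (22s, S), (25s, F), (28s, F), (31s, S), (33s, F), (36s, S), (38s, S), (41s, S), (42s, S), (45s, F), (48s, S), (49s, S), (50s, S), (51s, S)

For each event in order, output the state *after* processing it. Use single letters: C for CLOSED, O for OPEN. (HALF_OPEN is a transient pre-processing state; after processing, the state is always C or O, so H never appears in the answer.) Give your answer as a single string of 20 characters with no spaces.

State after each event:
  event#1 t=0s outcome=F: state=CLOSED
  event#2 t=4s outcome=S: state=CLOSED
  event#3 t=6s outcome=S: state=CLOSED
  event#4 t=10s outcome=F: state=CLOSED
  event#5 t=14s outcome=S: state=CLOSED
  event#6 t=18s outcome=F: state=CLOSED
  event#7 t=22s outcome=S: state=CLOSED
  event#8 t=25s outcome=F: state=CLOSED
  event#9 t=28s outcome=F: state=CLOSED
  event#10 t=31s outcome=S: state=CLOSED
  event#11 t=33s outcome=F: state=CLOSED
  event#12 t=36s outcome=S: state=CLOSED
  event#13 t=38s outcome=S: state=CLOSED
  event#14 t=41s outcome=S: state=CLOSED
  event#15 t=42s outcome=S: state=CLOSED
  event#16 t=45s outcome=F: state=CLOSED
  event#17 t=48s outcome=S: state=CLOSED
  event#18 t=49s outcome=S: state=CLOSED
  event#19 t=50s outcome=S: state=CLOSED
  event#20 t=51s outcome=S: state=CLOSED

Answer: CCCCCCCCCCCCCCCCCCCC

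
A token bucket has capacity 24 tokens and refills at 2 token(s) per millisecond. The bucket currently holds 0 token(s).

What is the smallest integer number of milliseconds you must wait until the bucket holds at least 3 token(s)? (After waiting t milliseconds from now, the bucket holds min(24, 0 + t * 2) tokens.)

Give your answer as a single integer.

Need 0 + t * 2 >= 3, so t >= 3/2.
Smallest integer t = ceil(3/2) = 2.

Answer: 2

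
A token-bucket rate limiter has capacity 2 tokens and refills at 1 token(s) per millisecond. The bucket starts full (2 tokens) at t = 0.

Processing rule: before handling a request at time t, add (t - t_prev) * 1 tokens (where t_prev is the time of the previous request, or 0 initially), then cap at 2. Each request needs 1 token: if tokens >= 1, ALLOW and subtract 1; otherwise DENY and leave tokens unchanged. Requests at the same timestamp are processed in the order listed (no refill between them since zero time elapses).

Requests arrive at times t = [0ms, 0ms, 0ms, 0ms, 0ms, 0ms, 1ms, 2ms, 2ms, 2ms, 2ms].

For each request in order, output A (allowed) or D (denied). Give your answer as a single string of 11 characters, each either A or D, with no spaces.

Simulating step by step:
  req#1 t=0ms: ALLOW
  req#2 t=0ms: ALLOW
  req#3 t=0ms: DENY
  req#4 t=0ms: DENY
  req#5 t=0ms: DENY
  req#6 t=0ms: DENY
  req#7 t=1ms: ALLOW
  req#8 t=2ms: ALLOW
  req#9 t=2ms: DENY
  req#10 t=2ms: DENY
  req#11 t=2ms: DENY

Answer: AADDDDAADDD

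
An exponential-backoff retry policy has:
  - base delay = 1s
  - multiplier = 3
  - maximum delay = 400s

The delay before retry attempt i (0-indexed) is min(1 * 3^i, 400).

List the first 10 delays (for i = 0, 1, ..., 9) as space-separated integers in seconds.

Answer: 1 3 9 27 81 243 400 400 400 400

Derivation:
Computing each delay:
  i=0: min(1*3^0, 400) = 1
  i=1: min(1*3^1, 400) = 3
  i=2: min(1*3^2, 400) = 9
  i=3: min(1*3^3, 400) = 27
  i=4: min(1*3^4, 400) = 81
  i=5: min(1*3^5, 400) = 243
  i=6: min(1*3^6, 400) = 400
  i=7: min(1*3^7, 400) = 400
  i=8: min(1*3^8, 400) = 400
  i=9: min(1*3^9, 400) = 400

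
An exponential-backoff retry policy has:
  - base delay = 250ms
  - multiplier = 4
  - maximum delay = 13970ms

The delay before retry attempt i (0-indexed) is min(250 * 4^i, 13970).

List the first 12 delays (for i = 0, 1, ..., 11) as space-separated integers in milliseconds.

Answer: 250 1000 4000 13970 13970 13970 13970 13970 13970 13970 13970 13970

Derivation:
Computing each delay:
  i=0: min(250*4^0, 13970) = 250
  i=1: min(250*4^1, 13970) = 1000
  i=2: min(250*4^2, 13970) = 4000
  i=3: min(250*4^3, 13970) = 13970
  i=4: min(250*4^4, 13970) = 13970
  i=5: min(250*4^5, 13970) = 13970
  i=6: min(250*4^6, 13970) = 13970
  i=7: min(250*4^7, 13970) = 13970
  i=8: min(250*4^8, 13970) = 13970
  i=9: min(250*4^9, 13970) = 13970
  i=10: min(250*4^10, 13970) = 13970
  i=11: min(250*4^11, 13970) = 13970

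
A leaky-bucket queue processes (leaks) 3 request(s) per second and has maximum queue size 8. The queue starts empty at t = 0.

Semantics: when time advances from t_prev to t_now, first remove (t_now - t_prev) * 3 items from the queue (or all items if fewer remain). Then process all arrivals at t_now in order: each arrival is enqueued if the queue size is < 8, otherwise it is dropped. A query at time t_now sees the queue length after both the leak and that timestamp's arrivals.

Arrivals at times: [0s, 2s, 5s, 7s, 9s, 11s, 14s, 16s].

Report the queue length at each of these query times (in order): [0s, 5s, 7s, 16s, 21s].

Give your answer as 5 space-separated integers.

Answer: 1 1 1 1 0

Derivation:
Queue lengths at query times:
  query t=0s: backlog = 1
  query t=5s: backlog = 1
  query t=7s: backlog = 1
  query t=16s: backlog = 1
  query t=21s: backlog = 0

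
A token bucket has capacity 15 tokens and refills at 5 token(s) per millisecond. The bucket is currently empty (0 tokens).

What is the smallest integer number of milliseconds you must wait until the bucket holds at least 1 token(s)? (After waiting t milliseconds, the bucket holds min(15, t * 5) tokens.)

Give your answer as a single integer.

Need t * 5 >= 1, so t >= 1/5.
Smallest integer t = ceil(1/5) = 1.

Answer: 1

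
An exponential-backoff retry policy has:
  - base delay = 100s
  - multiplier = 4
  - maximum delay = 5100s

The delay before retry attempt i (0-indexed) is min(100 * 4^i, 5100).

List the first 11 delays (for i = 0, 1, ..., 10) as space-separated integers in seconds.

Answer: 100 400 1600 5100 5100 5100 5100 5100 5100 5100 5100

Derivation:
Computing each delay:
  i=0: min(100*4^0, 5100) = 100
  i=1: min(100*4^1, 5100) = 400
  i=2: min(100*4^2, 5100) = 1600
  i=3: min(100*4^3, 5100) = 5100
  i=4: min(100*4^4, 5100) = 5100
  i=5: min(100*4^5, 5100) = 5100
  i=6: min(100*4^6, 5100) = 5100
  i=7: min(100*4^7, 5100) = 5100
  i=8: min(100*4^8, 5100) = 5100
  i=9: min(100*4^9, 5100) = 5100
  i=10: min(100*4^10, 5100) = 5100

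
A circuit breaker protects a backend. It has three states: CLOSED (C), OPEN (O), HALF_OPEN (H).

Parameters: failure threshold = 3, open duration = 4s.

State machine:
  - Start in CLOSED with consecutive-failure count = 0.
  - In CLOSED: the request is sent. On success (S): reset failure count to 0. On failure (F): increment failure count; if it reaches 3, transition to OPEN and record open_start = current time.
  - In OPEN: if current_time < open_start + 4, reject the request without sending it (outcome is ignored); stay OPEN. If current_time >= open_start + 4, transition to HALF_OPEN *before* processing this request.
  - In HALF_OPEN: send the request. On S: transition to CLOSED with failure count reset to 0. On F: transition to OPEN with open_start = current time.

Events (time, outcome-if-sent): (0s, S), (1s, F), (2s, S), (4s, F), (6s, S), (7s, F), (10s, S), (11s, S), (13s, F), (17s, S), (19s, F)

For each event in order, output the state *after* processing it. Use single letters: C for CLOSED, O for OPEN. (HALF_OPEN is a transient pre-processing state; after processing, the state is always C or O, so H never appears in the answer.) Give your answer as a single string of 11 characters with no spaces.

Answer: CCCCCCCCCCC

Derivation:
State after each event:
  event#1 t=0s outcome=S: state=CLOSED
  event#2 t=1s outcome=F: state=CLOSED
  event#3 t=2s outcome=S: state=CLOSED
  event#4 t=4s outcome=F: state=CLOSED
  event#5 t=6s outcome=S: state=CLOSED
  event#6 t=7s outcome=F: state=CLOSED
  event#7 t=10s outcome=S: state=CLOSED
  event#8 t=11s outcome=S: state=CLOSED
  event#9 t=13s outcome=F: state=CLOSED
  event#10 t=17s outcome=S: state=CLOSED
  event#11 t=19s outcome=F: state=CLOSED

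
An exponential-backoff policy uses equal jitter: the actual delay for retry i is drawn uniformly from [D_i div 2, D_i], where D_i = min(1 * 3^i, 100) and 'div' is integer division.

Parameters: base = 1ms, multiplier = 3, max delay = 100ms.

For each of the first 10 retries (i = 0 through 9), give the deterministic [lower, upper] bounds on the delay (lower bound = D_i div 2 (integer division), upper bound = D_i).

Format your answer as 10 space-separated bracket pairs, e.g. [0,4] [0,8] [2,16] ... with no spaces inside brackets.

Answer: [0,1] [1,3] [4,9] [13,27] [40,81] [50,100] [50,100] [50,100] [50,100] [50,100]

Derivation:
Computing bounds per retry:
  i=0: D_i=min(1*3^0,100)=1, bounds=[0,1]
  i=1: D_i=min(1*3^1,100)=3, bounds=[1,3]
  i=2: D_i=min(1*3^2,100)=9, bounds=[4,9]
  i=3: D_i=min(1*3^3,100)=27, bounds=[13,27]
  i=4: D_i=min(1*3^4,100)=81, bounds=[40,81]
  i=5: D_i=min(1*3^5,100)=100, bounds=[50,100]
  i=6: D_i=min(1*3^6,100)=100, bounds=[50,100]
  i=7: D_i=min(1*3^7,100)=100, bounds=[50,100]
  i=8: D_i=min(1*3^8,100)=100, bounds=[50,100]
  i=9: D_i=min(1*3^9,100)=100, bounds=[50,100]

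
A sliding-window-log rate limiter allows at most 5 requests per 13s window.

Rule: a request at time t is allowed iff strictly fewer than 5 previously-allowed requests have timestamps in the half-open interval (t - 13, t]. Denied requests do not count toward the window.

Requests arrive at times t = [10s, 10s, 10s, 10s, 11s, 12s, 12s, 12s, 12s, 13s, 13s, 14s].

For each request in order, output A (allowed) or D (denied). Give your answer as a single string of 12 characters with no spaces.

Answer: AAAAADDDDDDD

Derivation:
Tracking allowed requests in the window:
  req#1 t=10s: ALLOW
  req#2 t=10s: ALLOW
  req#3 t=10s: ALLOW
  req#4 t=10s: ALLOW
  req#5 t=11s: ALLOW
  req#6 t=12s: DENY
  req#7 t=12s: DENY
  req#8 t=12s: DENY
  req#9 t=12s: DENY
  req#10 t=13s: DENY
  req#11 t=13s: DENY
  req#12 t=14s: DENY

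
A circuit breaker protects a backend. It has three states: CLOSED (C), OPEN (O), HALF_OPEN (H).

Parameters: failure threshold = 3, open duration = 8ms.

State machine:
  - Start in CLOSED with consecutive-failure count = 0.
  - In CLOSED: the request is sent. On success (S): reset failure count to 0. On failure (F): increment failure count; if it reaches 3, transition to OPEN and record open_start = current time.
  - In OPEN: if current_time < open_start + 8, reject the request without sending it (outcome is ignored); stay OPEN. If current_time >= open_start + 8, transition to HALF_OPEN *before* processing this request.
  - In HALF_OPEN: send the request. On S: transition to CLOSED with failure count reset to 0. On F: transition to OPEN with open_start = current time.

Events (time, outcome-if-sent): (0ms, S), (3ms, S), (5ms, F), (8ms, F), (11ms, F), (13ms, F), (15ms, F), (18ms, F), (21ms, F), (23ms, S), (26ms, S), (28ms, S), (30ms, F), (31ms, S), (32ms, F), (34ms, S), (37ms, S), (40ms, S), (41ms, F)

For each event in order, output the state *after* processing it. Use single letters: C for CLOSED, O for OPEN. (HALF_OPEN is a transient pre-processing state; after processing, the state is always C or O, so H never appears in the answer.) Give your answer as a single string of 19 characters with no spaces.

Answer: CCCCOOOOOOOOOOOOOCC

Derivation:
State after each event:
  event#1 t=0ms outcome=S: state=CLOSED
  event#2 t=3ms outcome=S: state=CLOSED
  event#3 t=5ms outcome=F: state=CLOSED
  event#4 t=8ms outcome=F: state=CLOSED
  event#5 t=11ms outcome=F: state=OPEN
  event#6 t=13ms outcome=F: state=OPEN
  event#7 t=15ms outcome=F: state=OPEN
  event#8 t=18ms outcome=F: state=OPEN
  event#9 t=21ms outcome=F: state=OPEN
  event#10 t=23ms outcome=S: state=OPEN
  event#11 t=26ms outcome=S: state=OPEN
  event#12 t=28ms outcome=S: state=OPEN
  event#13 t=30ms outcome=F: state=OPEN
  event#14 t=31ms outcome=S: state=OPEN
  event#15 t=32ms outcome=F: state=OPEN
  event#16 t=34ms outcome=S: state=OPEN
  event#17 t=37ms outcome=S: state=OPEN
  event#18 t=40ms outcome=S: state=CLOSED
  event#19 t=41ms outcome=F: state=CLOSED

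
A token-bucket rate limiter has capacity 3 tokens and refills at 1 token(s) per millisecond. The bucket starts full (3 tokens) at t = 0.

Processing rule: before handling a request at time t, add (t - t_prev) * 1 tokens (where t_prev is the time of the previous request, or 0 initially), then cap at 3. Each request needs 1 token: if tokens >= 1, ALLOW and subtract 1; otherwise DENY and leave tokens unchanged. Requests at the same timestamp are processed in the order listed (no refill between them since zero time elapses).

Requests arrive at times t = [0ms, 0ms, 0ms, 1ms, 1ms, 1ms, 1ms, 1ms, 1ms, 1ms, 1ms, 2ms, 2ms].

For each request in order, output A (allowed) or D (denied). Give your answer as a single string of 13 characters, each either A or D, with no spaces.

Simulating step by step:
  req#1 t=0ms: ALLOW
  req#2 t=0ms: ALLOW
  req#3 t=0ms: ALLOW
  req#4 t=1ms: ALLOW
  req#5 t=1ms: DENY
  req#6 t=1ms: DENY
  req#7 t=1ms: DENY
  req#8 t=1ms: DENY
  req#9 t=1ms: DENY
  req#10 t=1ms: DENY
  req#11 t=1ms: DENY
  req#12 t=2ms: ALLOW
  req#13 t=2ms: DENY

Answer: AAAADDDDDDDAD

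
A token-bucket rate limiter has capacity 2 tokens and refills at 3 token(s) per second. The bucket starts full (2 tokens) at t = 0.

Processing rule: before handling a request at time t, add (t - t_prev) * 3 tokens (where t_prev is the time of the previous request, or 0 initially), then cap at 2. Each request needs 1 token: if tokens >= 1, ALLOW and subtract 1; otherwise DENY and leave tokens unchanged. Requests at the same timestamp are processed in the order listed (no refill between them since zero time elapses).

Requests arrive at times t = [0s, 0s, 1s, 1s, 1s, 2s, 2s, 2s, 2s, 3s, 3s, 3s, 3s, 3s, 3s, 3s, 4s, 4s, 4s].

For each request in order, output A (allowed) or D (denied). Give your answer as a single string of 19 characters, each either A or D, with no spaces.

Answer: AAAADAADDAADDDDDAAD

Derivation:
Simulating step by step:
  req#1 t=0s: ALLOW
  req#2 t=0s: ALLOW
  req#3 t=1s: ALLOW
  req#4 t=1s: ALLOW
  req#5 t=1s: DENY
  req#6 t=2s: ALLOW
  req#7 t=2s: ALLOW
  req#8 t=2s: DENY
  req#9 t=2s: DENY
  req#10 t=3s: ALLOW
  req#11 t=3s: ALLOW
  req#12 t=3s: DENY
  req#13 t=3s: DENY
  req#14 t=3s: DENY
  req#15 t=3s: DENY
  req#16 t=3s: DENY
  req#17 t=4s: ALLOW
  req#18 t=4s: ALLOW
  req#19 t=4s: DENY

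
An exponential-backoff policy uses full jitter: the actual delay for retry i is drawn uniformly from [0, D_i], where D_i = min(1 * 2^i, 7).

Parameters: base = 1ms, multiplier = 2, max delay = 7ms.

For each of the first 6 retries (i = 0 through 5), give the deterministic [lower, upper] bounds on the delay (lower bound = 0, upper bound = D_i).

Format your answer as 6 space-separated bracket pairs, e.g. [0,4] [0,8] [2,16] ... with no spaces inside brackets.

Computing bounds per retry:
  i=0: D_i=min(1*2^0,7)=1, bounds=[0,1]
  i=1: D_i=min(1*2^1,7)=2, bounds=[0,2]
  i=2: D_i=min(1*2^2,7)=4, bounds=[0,4]
  i=3: D_i=min(1*2^3,7)=7, bounds=[0,7]
  i=4: D_i=min(1*2^4,7)=7, bounds=[0,7]
  i=5: D_i=min(1*2^5,7)=7, bounds=[0,7]

Answer: [0,1] [0,2] [0,4] [0,7] [0,7] [0,7]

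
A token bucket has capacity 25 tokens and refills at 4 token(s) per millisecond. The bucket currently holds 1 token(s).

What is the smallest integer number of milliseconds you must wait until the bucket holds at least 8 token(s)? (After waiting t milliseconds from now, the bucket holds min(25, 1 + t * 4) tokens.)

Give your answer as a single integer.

Answer: 2

Derivation:
Need 1 + t * 4 >= 8, so t >= 7/4.
Smallest integer t = ceil(7/4) = 2.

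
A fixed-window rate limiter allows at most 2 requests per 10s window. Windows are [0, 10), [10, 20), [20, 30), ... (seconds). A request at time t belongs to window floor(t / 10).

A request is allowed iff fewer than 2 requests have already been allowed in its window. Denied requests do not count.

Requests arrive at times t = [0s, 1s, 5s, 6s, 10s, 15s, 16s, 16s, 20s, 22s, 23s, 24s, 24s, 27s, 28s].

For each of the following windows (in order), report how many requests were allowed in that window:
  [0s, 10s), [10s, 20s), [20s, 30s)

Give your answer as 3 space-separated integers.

Processing requests:
  req#1 t=0s (window 0): ALLOW
  req#2 t=1s (window 0): ALLOW
  req#3 t=5s (window 0): DENY
  req#4 t=6s (window 0): DENY
  req#5 t=10s (window 1): ALLOW
  req#6 t=15s (window 1): ALLOW
  req#7 t=16s (window 1): DENY
  req#8 t=16s (window 1): DENY
  req#9 t=20s (window 2): ALLOW
  req#10 t=22s (window 2): ALLOW
  req#11 t=23s (window 2): DENY
  req#12 t=24s (window 2): DENY
  req#13 t=24s (window 2): DENY
  req#14 t=27s (window 2): DENY
  req#15 t=28s (window 2): DENY

Allowed counts by window: 2 2 2

Answer: 2 2 2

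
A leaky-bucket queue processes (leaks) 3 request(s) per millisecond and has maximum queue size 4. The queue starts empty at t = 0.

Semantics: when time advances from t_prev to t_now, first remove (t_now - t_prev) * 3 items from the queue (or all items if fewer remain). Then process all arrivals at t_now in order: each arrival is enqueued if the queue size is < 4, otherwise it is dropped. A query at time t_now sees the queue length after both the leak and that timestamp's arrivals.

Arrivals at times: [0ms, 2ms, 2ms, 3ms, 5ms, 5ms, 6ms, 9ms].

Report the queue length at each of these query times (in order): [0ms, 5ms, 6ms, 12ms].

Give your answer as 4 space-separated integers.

Answer: 1 2 1 0

Derivation:
Queue lengths at query times:
  query t=0ms: backlog = 1
  query t=5ms: backlog = 2
  query t=6ms: backlog = 1
  query t=12ms: backlog = 0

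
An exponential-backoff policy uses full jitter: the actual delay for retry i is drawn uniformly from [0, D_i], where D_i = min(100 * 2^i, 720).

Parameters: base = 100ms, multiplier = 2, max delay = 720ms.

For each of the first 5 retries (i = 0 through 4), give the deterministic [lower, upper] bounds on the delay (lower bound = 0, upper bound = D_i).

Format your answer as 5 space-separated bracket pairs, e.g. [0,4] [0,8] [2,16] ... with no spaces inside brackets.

Computing bounds per retry:
  i=0: D_i=min(100*2^0,720)=100, bounds=[0,100]
  i=1: D_i=min(100*2^1,720)=200, bounds=[0,200]
  i=2: D_i=min(100*2^2,720)=400, bounds=[0,400]
  i=3: D_i=min(100*2^3,720)=720, bounds=[0,720]
  i=4: D_i=min(100*2^4,720)=720, bounds=[0,720]

Answer: [0,100] [0,200] [0,400] [0,720] [0,720]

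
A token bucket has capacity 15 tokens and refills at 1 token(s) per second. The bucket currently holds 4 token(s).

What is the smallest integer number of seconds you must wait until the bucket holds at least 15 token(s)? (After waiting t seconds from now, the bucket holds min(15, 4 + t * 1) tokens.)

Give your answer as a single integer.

Need 4 + t * 1 >= 15, so t >= 11/1.
Smallest integer t = ceil(11/1) = 11.

Answer: 11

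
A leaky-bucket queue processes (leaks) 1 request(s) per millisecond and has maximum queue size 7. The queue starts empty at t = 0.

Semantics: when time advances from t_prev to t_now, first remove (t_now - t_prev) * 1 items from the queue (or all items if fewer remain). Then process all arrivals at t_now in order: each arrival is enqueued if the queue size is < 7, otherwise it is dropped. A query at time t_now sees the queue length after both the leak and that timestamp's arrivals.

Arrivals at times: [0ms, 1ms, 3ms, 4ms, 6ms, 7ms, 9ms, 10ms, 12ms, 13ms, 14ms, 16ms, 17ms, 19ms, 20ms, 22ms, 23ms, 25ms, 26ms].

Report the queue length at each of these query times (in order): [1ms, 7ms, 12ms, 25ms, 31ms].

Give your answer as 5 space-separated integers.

Queue lengths at query times:
  query t=1ms: backlog = 1
  query t=7ms: backlog = 1
  query t=12ms: backlog = 1
  query t=25ms: backlog = 1
  query t=31ms: backlog = 0

Answer: 1 1 1 1 0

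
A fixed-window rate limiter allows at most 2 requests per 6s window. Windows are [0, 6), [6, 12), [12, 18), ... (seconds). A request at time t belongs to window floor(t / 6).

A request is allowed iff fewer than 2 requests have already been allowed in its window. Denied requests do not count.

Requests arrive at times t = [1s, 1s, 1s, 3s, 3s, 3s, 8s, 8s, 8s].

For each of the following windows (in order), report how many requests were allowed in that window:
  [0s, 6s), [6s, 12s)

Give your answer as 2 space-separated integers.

Answer: 2 2

Derivation:
Processing requests:
  req#1 t=1s (window 0): ALLOW
  req#2 t=1s (window 0): ALLOW
  req#3 t=1s (window 0): DENY
  req#4 t=3s (window 0): DENY
  req#5 t=3s (window 0): DENY
  req#6 t=3s (window 0): DENY
  req#7 t=8s (window 1): ALLOW
  req#8 t=8s (window 1): ALLOW
  req#9 t=8s (window 1): DENY

Allowed counts by window: 2 2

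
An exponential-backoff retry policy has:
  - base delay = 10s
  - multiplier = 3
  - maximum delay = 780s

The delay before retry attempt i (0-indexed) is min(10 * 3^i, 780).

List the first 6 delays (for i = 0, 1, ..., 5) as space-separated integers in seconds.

Computing each delay:
  i=0: min(10*3^0, 780) = 10
  i=1: min(10*3^1, 780) = 30
  i=2: min(10*3^2, 780) = 90
  i=3: min(10*3^3, 780) = 270
  i=4: min(10*3^4, 780) = 780
  i=5: min(10*3^5, 780) = 780

Answer: 10 30 90 270 780 780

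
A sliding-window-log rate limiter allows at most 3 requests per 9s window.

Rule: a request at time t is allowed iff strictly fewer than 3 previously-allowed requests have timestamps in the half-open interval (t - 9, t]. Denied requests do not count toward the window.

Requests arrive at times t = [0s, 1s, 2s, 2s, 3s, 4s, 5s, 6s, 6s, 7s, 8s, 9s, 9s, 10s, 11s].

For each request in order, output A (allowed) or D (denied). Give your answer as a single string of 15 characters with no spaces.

Answer: AAADDDDDDDDADAA

Derivation:
Tracking allowed requests in the window:
  req#1 t=0s: ALLOW
  req#2 t=1s: ALLOW
  req#3 t=2s: ALLOW
  req#4 t=2s: DENY
  req#5 t=3s: DENY
  req#6 t=4s: DENY
  req#7 t=5s: DENY
  req#8 t=6s: DENY
  req#9 t=6s: DENY
  req#10 t=7s: DENY
  req#11 t=8s: DENY
  req#12 t=9s: ALLOW
  req#13 t=9s: DENY
  req#14 t=10s: ALLOW
  req#15 t=11s: ALLOW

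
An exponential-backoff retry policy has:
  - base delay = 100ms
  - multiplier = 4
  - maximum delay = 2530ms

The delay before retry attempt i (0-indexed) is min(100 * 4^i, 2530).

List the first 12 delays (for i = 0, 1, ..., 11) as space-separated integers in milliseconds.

Answer: 100 400 1600 2530 2530 2530 2530 2530 2530 2530 2530 2530

Derivation:
Computing each delay:
  i=0: min(100*4^0, 2530) = 100
  i=1: min(100*4^1, 2530) = 400
  i=2: min(100*4^2, 2530) = 1600
  i=3: min(100*4^3, 2530) = 2530
  i=4: min(100*4^4, 2530) = 2530
  i=5: min(100*4^5, 2530) = 2530
  i=6: min(100*4^6, 2530) = 2530
  i=7: min(100*4^7, 2530) = 2530
  i=8: min(100*4^8, 2530) = 2530
  i=9: min(100*4^9, 2530) = 2530
  i=10: min(100*4^10, 2530) = 2530
  i=11: min(100*4^11, 2530) = 2530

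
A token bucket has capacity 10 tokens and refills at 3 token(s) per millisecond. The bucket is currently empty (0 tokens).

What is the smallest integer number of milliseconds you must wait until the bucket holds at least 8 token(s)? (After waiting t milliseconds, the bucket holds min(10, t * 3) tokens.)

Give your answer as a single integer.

Answer: 3

Derivation:
Need t * 3 >= 8, so t >= 8/3.
Smallest integer t = ceil(8/3) = 3.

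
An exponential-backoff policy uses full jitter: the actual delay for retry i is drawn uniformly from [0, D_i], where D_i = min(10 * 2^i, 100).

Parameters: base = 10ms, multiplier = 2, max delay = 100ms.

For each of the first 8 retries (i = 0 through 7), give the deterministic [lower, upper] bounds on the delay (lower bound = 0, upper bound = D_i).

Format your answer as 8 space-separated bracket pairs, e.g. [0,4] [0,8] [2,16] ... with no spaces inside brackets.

Answer: [0,10] [0,20] [0,40] [0,80] [0,100] [0,100] [0,100] [0,100]

Derivation:
Computing bounds per retry:
  i=0: D_i=min(10*2^0,100)=10, bounds=[0,10]
  i=1: D_i=min(10*2^1,100)=20, bounds=[0,20]
  i=2: D_i=min(10*2^2,100)=40, bounds=[0,40]
  i=3: D_i=min(10*2^3,100)=80, bounds=[0,80]
  i=4: D_i=min(10*2^4,100)=100, bounds=[0,100]
  i=5: D_i=min(10*2^5,100)=100, bounds=[0,100]
  i=6: D_i=min(10*2^6,100)=100, bounds=[0,100]
  i=7: D_i=min(10*2^7,100)=100, bounds=[0,100]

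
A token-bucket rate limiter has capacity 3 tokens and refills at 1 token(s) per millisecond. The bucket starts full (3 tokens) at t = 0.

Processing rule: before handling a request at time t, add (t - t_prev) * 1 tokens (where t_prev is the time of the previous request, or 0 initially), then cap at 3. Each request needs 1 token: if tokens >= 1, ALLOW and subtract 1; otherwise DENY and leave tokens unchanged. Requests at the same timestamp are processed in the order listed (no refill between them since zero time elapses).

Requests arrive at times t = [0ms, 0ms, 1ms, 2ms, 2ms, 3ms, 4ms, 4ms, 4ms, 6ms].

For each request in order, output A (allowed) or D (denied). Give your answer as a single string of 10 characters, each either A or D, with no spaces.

Answer: AAAAAAADDA

Derivation:
Simulating step by step:
  req#1 t=0ms: ALLOW
  req#2 t=0ms: ALLOW
  req#3 t=1ms: ALLOW
  req#4 t=2ms: ALLOW
  req#5 t=2ms: ALLOW
  req#6 t=3ms: ALLOW
  req#7 t=4ms: ALLOW
  req#8 t=4ms: DENY
  req#9 t=4ms: DENY
  req#10 t=6ms: ALLOW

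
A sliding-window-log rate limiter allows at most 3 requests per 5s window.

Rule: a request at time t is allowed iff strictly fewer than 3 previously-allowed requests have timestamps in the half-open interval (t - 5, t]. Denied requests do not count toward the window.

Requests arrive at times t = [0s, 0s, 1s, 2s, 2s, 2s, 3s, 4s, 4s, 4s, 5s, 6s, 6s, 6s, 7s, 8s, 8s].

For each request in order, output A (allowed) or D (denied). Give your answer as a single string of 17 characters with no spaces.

Tracking allowed requests in the window:
  req#1 t=0s: ALLOW
  req#2 t=0s: ALLOW
  req#3 t=1s: ALLOW
  req#4 t=2s: DENY
  req#5 t=2s: DENY
  req#6 t=2s: DENY
  req#7 t=3s: DENY
  req#8 t=4s: DENY
  req#9 t=4s: DENY
  req#10 t=4s: DENY
  req#11 t=5s: ALLOW
  req#12 t=6s: ALLOW
  req#13 t=6s: ALLOW
  req#14 t=6s: DENY
  req#15 t=7s: DENY
  req#16 t=8s: DENY
  req#17 t=8s: DENY

Answer: AAADDDDDDDAAADDDD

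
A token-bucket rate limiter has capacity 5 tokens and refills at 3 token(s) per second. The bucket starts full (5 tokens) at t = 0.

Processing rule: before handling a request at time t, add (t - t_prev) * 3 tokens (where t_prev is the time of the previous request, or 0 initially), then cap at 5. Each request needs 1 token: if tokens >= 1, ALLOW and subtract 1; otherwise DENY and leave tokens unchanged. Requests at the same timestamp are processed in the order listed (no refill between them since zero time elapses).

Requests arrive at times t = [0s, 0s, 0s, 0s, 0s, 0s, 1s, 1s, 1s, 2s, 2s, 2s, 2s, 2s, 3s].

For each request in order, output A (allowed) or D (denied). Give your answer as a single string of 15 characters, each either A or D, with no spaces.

Answer: AAAAADAAAAAADDA

Derivation:
Simulating step by step:
  req#1 t=0s: ALLOW
  req#2 t=0s: ALLOW
  req#3 t=0s: ALLOW
  req#4 t=0s: ALLOW
  req#5 t=0s: ALLOW
  req#6 t=0s: DENY
  req#7 t=1s: ALLOW
  req#8 t=1s: ALLOW
  req#9 t=1s: ALLOW
  req#10 t=2s: ALLOW
  req#11 t=2s: ALLOW
  req#12 t=2s: ALLOW
  req#13 t=2s: DENY
  req#14 t=2s: DENY
  req#15 t=3s: ALLOW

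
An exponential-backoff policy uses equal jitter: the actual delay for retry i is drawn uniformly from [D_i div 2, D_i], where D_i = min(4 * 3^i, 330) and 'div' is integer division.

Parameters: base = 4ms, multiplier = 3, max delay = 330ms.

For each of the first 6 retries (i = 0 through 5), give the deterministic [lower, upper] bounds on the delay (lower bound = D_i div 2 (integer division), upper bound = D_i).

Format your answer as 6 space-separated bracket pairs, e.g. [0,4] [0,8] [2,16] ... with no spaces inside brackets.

Computing bounds per retry:
  i=0: D_i=min(4*3^0,330)=4, bounds=[2,4]
  i=1: D_i=min(4*3^1,330)=12, bounds=[6,12]
  i=2: D_i=min(4*3^2,330)=36, bounds=[18,36]
  i=3: D_i=min(4*3^3,330)=108, bounds=[54,108]
  i=4: D_i=min(4*3^4,330)=324, bounds=[162,324]
  i=5: D_i=min(4*3^5,330)=330, bounds=[165,330]

Answer: [2,4] [6,12] [18,36] [54,108] [162,324] [165,330]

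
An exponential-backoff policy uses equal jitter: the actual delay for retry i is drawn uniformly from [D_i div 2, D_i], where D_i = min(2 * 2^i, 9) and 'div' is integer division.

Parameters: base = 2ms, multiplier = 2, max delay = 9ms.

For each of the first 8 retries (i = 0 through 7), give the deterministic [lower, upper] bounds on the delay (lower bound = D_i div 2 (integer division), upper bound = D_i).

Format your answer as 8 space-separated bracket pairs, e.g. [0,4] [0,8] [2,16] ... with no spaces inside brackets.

Computing bounds per retry:
  i=0: D_i=min(2*2^0,9)=2, bounds=[1,2]
  i=1: D_i=min(2*2^1,9)=4, bounds=[2,4]
  i=2: D_i=min(2*2^2,9)=8, bounds=[4,8]
  i=3: D_i=min(2*2^3,9)=9, bounds=[4,9]
  i=4: D_i=min(2*2^4,9)=9, bounds=[4,9]
  i=5: D_i=min(2*2^5,9)=9, bounds=[4,9]
  i=6: D_i=min(2*2^6,9)=9, bounds=[4,9]
  i=7: D_i=min(2*2^7,9)=9, bounds=[4,9]

Answer: [1,2] [2,4] [4,8] [4,9] [4,9] [4,9] [4,9] [4,9]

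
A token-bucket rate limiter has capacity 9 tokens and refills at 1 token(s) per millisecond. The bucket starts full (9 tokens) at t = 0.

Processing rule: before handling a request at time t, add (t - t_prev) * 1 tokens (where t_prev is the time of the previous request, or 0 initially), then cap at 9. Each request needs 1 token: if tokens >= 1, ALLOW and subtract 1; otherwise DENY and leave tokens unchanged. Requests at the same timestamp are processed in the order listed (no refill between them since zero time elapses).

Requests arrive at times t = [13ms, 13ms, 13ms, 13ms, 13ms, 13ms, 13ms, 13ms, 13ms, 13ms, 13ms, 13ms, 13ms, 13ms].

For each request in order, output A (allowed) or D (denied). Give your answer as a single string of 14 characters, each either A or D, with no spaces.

Simulating step by step:
  req#1 t=13ms: ALLOW
  req#2 t=13ms: ALLOW
  req#3 t=13ms: ALLOW
  req#4 t=13ms: ALLOW
  req#5 t=13ms: ALLOW
  req#6 t=13ms: ALLOW
  req#7 t=13ms: ALLOW
  req#8 t=13ms: ALLOW
  req#9 t=13ms: ALLOW
  req#10 t=13ms: DENY
  req#11 t=13ms: DENY
  req#12 t=13ms: DENY
  req#13 t=13ms: DENY
  req#14 t=13ms: DENY

Answer: AAAAAAAAADDDDD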